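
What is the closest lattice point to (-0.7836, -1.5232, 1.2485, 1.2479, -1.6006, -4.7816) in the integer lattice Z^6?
(-1, -2, 1, 1, -2, -5)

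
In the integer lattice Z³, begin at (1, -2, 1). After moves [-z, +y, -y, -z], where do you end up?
(1, -2, -1)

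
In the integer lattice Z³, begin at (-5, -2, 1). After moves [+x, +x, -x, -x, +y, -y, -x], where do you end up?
(-6, -2, 1)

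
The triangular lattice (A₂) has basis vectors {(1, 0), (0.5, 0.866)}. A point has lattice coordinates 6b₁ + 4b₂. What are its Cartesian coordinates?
(8, 3.464)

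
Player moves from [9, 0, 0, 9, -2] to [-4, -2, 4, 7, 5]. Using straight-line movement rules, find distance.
15.5563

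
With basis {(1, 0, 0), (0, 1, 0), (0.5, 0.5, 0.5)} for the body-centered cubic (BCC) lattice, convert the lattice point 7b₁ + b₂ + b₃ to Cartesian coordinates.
(7.5, 1.5, 0.5)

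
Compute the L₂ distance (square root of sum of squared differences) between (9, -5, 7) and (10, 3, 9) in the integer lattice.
8.30662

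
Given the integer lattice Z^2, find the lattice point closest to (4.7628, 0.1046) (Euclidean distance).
(5, 0)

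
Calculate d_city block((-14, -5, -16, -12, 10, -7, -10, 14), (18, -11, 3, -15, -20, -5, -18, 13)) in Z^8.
101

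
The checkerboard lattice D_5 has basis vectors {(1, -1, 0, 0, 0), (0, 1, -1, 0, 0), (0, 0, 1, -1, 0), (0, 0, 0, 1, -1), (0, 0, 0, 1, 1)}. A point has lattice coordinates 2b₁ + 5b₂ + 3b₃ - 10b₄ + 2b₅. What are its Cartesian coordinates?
(2, 3, -2, -11, 12)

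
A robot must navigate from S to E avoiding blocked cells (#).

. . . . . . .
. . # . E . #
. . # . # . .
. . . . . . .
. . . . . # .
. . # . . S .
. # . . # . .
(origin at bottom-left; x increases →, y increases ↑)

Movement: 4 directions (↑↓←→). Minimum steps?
7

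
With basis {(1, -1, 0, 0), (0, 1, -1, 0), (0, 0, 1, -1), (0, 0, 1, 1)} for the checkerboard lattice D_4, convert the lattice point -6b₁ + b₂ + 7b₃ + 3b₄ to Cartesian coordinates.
(-6, 7, 9, -4)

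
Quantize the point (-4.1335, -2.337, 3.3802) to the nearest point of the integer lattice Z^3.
(-4, -2, 3)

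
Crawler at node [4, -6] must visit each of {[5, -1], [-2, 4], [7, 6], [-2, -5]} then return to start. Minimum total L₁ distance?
42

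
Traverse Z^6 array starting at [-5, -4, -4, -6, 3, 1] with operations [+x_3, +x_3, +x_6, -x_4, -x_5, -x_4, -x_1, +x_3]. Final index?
(-6, -4, -1, -8, 2, 2)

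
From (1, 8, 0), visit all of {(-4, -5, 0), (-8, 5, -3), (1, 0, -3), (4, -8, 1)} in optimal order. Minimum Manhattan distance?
54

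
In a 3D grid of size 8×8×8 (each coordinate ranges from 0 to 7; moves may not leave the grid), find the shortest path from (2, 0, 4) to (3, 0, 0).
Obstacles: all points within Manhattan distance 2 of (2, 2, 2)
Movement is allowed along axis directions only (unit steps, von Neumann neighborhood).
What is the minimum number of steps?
5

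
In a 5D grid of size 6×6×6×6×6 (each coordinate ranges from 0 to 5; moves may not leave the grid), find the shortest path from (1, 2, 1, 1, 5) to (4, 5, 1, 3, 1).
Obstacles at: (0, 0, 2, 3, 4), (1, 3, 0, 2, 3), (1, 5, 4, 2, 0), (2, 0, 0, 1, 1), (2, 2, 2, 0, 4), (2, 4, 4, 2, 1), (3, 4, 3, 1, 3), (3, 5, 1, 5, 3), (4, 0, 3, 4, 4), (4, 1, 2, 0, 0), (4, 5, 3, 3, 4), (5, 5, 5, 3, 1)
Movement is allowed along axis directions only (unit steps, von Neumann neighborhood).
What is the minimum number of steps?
12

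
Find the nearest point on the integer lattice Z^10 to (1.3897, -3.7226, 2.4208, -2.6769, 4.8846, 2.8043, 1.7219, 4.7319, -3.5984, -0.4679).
(1, -4, 2, -3, 5, 3, 2, 5, -4, 0)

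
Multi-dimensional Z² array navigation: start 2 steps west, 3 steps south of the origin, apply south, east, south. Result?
(-1, -5)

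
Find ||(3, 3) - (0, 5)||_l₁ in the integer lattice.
5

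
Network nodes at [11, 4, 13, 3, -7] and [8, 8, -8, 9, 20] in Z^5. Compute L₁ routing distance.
61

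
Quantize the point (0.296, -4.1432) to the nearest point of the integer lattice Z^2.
(0, -4)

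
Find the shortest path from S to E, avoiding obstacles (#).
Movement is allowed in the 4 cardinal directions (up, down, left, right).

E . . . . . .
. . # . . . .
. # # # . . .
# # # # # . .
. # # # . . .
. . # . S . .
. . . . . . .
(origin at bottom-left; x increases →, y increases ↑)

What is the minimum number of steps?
11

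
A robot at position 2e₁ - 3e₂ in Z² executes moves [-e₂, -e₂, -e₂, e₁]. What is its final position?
(3, -6)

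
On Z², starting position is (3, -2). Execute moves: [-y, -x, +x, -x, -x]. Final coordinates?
(1, -3)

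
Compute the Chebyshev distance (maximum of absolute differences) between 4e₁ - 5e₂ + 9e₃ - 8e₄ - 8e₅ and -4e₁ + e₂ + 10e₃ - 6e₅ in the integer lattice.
8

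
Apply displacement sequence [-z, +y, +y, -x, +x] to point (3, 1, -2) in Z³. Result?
(3, 3, -3)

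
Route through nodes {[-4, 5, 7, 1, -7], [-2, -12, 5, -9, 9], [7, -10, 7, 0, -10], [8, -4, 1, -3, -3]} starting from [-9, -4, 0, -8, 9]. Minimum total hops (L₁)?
114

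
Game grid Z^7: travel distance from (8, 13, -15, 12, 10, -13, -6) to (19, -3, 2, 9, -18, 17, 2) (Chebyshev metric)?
30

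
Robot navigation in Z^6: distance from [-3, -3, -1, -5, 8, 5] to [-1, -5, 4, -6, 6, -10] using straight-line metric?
16.2173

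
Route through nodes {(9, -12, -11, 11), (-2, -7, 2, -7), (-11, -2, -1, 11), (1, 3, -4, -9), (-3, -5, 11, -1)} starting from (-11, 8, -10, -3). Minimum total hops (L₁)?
143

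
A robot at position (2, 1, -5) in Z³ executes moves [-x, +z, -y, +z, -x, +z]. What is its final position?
(0, 0, -2)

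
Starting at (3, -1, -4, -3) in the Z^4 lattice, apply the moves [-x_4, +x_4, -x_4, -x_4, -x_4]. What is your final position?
(3, -1, -4, -6)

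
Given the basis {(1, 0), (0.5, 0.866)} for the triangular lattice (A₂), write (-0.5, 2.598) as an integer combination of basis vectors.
-2b₁ + 3b₂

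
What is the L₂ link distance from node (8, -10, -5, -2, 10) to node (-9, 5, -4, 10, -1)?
27.9285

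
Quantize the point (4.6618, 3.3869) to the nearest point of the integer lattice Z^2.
(5, 3)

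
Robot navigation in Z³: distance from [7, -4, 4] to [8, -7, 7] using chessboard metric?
3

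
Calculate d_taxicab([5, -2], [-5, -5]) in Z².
13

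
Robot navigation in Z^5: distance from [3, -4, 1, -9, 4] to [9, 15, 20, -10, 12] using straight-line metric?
28.688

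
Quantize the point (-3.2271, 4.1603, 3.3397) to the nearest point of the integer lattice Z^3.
(-3, 4, 3)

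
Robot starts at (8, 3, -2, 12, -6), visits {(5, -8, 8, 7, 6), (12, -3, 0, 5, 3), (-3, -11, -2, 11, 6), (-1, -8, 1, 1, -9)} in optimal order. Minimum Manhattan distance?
111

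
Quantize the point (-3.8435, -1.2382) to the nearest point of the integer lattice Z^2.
(-4, -1)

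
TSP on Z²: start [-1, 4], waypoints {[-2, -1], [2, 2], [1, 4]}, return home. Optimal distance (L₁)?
18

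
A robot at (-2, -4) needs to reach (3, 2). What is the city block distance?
11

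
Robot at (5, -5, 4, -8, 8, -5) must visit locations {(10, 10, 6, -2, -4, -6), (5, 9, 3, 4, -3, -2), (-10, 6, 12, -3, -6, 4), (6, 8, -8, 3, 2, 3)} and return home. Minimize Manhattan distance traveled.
200
(one optimal route: (5, -5, 4, -8, 8, -5) → (10, 10, 6, -2, -4, -6) → (5, 9, 3, 4, -3, -2) → (6, 8, -8, 3, 2, 3) → (-10, 6, 12, -3, -6, 4) → (5, -5, 4, -8, 8, -5))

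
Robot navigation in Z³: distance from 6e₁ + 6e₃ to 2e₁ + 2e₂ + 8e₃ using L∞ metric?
4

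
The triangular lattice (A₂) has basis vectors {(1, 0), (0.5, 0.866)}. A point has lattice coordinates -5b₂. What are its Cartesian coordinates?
(-2.5, -4.33)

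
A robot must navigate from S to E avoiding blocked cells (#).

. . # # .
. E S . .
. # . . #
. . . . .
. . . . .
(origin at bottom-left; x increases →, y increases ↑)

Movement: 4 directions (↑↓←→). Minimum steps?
1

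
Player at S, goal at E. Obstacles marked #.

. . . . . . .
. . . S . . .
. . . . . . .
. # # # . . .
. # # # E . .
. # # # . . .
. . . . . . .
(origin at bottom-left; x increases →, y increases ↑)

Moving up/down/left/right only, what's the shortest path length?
4
(one shortest path: (3, 5) → (4, 5) → (4, 4) → (4, 3) → (4, 2))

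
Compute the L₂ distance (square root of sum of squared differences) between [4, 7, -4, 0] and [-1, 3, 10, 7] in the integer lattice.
16.9115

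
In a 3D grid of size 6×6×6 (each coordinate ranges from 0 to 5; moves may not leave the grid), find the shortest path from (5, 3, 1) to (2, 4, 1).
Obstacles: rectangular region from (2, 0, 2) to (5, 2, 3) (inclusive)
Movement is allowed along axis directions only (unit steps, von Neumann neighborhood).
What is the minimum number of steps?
4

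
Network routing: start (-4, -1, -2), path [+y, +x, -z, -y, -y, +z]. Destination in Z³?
(-3, -2, -2)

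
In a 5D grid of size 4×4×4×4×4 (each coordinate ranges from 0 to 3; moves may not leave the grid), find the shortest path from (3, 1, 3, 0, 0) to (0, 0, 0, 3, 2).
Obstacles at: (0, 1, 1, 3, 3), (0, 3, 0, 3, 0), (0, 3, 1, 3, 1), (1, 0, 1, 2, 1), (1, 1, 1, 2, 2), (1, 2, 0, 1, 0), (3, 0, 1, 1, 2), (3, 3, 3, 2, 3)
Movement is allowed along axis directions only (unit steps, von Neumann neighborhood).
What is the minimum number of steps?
12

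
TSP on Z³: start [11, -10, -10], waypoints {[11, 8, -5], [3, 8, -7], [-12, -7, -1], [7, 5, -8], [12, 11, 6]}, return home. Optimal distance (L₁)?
138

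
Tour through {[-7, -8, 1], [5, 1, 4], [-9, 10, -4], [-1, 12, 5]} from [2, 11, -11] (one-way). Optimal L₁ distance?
80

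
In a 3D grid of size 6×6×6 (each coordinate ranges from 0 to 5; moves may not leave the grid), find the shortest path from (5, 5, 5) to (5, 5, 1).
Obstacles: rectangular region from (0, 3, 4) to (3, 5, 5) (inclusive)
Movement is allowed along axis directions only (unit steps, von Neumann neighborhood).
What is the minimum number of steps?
4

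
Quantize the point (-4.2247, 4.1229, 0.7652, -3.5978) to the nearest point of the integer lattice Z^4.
(-4, 4, 1, -4)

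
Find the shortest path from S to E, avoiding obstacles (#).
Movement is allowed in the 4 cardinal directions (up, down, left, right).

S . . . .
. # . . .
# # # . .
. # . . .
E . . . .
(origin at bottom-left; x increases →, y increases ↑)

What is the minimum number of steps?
10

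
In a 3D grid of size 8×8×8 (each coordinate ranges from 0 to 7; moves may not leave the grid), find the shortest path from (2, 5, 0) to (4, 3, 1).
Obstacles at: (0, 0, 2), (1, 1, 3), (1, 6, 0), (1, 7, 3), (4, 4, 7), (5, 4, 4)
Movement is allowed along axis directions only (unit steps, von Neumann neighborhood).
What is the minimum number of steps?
5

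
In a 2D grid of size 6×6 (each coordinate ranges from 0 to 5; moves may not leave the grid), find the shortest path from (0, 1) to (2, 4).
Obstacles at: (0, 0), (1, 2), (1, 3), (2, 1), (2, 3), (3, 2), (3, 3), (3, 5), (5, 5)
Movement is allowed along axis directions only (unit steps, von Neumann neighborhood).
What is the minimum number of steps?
5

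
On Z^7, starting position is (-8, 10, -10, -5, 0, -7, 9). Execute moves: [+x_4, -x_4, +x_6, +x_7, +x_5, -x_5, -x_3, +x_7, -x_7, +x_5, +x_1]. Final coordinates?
(-7, 10, -11, -5, 1, -6, 10)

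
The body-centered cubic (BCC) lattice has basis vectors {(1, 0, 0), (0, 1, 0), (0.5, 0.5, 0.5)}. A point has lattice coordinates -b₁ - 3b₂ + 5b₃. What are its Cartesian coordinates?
(1.5, -0.5, 2.5)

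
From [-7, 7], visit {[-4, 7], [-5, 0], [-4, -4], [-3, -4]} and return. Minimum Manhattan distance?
30
(one optimal route: (-7, 7) → (-4, 7) → (-4, -4) → (-3, -4) → (-5, 0) → (-7, 7))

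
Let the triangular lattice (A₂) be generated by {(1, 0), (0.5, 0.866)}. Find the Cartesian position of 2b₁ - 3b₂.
(0.5, -2.598)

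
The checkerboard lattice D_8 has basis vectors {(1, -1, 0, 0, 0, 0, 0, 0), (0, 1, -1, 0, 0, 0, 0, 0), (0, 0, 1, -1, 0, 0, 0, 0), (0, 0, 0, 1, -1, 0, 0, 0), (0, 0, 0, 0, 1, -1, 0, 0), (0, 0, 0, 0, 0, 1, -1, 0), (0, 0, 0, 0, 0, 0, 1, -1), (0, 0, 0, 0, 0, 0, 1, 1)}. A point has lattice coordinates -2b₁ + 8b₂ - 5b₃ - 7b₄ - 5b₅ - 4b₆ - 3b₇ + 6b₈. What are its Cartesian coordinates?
(-2, 10, -13, -2, 2, 1, 7, 9)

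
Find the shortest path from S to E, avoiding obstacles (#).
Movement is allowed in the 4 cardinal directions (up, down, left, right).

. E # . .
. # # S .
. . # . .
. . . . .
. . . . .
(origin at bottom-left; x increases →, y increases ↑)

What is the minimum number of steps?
9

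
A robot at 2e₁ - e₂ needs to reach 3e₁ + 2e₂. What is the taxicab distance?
4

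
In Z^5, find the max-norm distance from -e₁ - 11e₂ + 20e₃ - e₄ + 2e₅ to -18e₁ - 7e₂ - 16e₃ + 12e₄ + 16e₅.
36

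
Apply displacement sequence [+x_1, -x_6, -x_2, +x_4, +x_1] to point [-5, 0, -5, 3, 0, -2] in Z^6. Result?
(-3, -1, -5, 4, 0, -3)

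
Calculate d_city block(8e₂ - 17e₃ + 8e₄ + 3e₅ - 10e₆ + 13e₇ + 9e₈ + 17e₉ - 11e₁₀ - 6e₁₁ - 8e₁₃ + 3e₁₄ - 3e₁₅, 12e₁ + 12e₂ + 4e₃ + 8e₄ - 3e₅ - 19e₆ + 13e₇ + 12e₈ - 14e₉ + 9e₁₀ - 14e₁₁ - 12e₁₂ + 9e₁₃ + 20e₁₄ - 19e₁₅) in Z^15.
176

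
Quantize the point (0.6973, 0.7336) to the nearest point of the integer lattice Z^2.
(1, 1)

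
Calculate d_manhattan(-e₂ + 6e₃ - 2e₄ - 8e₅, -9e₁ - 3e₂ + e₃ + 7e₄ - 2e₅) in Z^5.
31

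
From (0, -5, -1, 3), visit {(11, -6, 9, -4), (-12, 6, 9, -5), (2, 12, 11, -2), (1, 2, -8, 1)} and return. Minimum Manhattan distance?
140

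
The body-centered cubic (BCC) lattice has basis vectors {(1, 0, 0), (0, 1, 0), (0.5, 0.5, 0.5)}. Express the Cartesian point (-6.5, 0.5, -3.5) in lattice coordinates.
-3b₁ + 4b₂ - 7b₃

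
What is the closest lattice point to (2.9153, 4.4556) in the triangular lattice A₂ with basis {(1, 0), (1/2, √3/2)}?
(2.5, 4.33)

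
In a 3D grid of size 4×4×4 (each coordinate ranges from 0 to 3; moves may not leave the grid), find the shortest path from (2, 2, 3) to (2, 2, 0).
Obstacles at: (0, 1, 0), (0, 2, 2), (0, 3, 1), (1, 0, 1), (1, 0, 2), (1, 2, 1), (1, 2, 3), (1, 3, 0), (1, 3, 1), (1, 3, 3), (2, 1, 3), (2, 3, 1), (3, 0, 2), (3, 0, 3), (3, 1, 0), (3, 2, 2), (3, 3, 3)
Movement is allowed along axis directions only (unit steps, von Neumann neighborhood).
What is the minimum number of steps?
3
(one shortest path: (2, 2, 3) → (2, 2, 2) → (2, 2, 1) → (2, 2, 0))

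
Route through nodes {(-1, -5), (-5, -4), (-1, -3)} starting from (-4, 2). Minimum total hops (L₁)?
14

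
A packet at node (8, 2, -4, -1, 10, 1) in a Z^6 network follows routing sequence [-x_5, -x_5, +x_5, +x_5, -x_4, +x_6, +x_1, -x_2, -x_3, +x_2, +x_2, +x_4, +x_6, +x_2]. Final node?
(9, 4, -5, -1, 10, 3)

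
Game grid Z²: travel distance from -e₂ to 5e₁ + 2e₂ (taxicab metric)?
8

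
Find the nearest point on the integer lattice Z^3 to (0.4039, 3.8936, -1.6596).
(0, 4, -2)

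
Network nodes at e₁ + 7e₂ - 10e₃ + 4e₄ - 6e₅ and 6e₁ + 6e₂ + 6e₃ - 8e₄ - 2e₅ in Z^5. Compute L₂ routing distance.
21.0238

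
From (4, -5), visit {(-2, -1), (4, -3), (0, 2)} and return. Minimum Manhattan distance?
26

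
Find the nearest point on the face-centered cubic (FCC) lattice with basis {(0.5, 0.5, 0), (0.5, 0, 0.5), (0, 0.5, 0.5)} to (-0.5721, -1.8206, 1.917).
(-0.5, -1.5, 2)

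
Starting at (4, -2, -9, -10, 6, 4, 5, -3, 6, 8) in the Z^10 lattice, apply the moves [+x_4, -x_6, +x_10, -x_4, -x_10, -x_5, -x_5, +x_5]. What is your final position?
(4, -2, -9, -10, 5, 3, 5, -3, 6, 8)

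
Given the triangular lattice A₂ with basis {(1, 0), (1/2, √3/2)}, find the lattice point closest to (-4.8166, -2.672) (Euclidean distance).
(-4.5, -2.598)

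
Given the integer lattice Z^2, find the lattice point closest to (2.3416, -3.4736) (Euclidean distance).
(2, -3)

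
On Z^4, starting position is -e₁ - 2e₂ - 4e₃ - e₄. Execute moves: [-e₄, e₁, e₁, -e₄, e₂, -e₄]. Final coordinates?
(1, -1, -4, -4)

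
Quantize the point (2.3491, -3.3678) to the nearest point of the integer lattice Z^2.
(2, -3)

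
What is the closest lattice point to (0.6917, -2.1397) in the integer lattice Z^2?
(1, -2)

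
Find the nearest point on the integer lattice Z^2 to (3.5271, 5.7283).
(4, 6)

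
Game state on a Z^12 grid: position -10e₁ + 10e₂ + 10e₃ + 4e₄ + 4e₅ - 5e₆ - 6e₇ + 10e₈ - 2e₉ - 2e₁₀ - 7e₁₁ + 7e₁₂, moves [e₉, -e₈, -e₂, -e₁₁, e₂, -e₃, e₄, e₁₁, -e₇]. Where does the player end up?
(-10, 10, 9, 5, 4, -5, -7, 9, -1, -2, -7, 7)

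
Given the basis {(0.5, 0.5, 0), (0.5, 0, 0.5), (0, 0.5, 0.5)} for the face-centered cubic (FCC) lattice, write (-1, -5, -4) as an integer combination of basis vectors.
-2b₁ - 8b₃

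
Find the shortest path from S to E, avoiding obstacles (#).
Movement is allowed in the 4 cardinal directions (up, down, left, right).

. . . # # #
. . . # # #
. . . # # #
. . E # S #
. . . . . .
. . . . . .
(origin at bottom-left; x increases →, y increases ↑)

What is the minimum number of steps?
4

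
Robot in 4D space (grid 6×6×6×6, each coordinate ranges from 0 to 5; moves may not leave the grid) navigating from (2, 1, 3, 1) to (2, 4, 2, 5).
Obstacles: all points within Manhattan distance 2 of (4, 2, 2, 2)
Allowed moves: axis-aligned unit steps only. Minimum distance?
8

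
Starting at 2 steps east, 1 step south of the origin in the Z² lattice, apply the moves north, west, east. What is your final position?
(2, 0)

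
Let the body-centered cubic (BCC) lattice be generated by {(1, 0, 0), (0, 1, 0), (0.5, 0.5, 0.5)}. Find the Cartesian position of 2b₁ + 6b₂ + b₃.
(2.5, 6.5, 0.5)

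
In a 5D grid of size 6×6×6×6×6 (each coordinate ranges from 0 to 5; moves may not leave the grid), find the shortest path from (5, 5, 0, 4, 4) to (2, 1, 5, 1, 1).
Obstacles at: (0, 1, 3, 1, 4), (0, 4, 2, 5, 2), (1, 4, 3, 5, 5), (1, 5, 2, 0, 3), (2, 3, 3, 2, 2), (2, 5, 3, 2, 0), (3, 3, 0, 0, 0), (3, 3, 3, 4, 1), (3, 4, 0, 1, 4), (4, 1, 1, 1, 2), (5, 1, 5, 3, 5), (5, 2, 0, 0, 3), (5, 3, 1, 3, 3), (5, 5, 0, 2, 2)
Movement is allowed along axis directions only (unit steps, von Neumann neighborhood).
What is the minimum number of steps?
18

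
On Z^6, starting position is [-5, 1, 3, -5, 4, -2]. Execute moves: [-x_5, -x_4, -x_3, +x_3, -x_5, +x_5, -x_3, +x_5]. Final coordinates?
(-5, 1, 2, -6, 4, -2)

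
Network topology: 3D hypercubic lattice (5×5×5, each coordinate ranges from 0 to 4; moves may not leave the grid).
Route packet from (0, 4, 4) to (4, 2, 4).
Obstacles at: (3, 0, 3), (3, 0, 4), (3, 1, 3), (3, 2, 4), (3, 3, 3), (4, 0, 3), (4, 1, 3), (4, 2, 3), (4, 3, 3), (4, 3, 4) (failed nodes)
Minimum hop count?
8
(one shortest path: (0, 4, 4) → (1, 4, 4) → (2, 4, 4) → (2, 3, 4) → (2, 2, 4) → (2, 1, 4) → (3, 1, 4) → (4, 1, 4) → (4, 2, 4))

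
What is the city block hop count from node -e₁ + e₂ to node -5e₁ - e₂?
6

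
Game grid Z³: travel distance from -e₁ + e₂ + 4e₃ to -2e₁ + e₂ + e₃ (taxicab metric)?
4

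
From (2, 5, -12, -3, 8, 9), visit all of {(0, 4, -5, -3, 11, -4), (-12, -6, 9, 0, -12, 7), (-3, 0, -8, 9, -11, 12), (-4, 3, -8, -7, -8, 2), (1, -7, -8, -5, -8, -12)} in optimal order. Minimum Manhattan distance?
181
(one optimal route: (2, 5, -12, -3, 8, 9) → (0, 4, -5, -3, 11, -4) → (1, -7, -8, -5, -8, -12) → (-4, 3, -8, -7, -8, 2) → (-3, 0, -8, 9, -11, 12) → (-12, -6, 9, 0, -12, 7))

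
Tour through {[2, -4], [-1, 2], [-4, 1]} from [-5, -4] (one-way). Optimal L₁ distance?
19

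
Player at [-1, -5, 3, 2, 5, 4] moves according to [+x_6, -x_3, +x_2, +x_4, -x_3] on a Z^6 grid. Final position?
(-1, -4, 1, 3, 5, 5)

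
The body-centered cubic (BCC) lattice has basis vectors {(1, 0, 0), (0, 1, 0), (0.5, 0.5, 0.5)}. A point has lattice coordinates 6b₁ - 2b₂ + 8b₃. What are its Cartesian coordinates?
(10, 2, 4)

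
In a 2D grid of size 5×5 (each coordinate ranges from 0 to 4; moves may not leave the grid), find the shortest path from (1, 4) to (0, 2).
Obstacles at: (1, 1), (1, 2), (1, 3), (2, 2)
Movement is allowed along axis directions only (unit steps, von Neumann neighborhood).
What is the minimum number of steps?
3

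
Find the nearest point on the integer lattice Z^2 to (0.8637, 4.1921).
(1, 4)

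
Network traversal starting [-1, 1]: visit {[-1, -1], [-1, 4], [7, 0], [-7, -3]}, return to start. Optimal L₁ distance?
42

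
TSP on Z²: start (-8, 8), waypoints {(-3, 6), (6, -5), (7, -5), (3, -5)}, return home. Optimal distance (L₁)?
56
(one optimal route: (-8, 8) → (-3, 6) → (6, -5) → (7, -5) → (3, -5) → (-8, 8))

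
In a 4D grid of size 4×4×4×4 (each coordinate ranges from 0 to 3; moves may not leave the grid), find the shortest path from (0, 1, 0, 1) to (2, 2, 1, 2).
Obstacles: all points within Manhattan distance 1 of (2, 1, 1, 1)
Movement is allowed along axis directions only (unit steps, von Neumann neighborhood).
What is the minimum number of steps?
5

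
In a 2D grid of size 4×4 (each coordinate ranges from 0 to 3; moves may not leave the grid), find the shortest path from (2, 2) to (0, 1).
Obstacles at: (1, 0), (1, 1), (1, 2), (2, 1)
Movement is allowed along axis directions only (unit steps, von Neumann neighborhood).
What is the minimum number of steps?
5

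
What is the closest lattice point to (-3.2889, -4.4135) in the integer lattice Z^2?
(-3, -4)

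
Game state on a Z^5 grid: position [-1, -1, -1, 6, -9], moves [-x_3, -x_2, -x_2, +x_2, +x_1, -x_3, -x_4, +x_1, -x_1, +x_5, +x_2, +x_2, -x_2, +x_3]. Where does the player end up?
(0, -1, -2, 5, -8)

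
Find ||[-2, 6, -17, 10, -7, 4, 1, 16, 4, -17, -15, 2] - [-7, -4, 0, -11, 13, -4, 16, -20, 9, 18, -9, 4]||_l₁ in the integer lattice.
180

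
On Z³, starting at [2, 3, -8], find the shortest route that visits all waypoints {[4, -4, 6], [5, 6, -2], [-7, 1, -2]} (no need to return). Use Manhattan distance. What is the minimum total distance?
53
(one optimal route: (2, 3, -8) → (5, 6, -2) → (-7, 1, -2) → (4, -4, 6))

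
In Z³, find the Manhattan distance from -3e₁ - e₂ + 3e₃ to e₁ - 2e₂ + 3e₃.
5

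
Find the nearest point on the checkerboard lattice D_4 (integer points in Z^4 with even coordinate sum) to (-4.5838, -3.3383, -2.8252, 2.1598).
(-4, -3, -3, 2)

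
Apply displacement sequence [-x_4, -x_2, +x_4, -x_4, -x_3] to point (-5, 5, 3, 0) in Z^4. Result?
(-5, 4, 2, -1)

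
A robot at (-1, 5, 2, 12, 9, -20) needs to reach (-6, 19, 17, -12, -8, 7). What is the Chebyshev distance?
27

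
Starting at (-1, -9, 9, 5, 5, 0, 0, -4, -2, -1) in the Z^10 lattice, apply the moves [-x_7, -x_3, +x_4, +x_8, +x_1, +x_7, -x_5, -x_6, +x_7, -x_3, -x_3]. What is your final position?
(0, -9, 6, 6, 4, -1, 1, -3, -2, -1)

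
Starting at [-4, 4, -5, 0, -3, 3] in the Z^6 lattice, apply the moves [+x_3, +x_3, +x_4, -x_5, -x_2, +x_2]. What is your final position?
(-4, 4, -3, 1, -4, 3)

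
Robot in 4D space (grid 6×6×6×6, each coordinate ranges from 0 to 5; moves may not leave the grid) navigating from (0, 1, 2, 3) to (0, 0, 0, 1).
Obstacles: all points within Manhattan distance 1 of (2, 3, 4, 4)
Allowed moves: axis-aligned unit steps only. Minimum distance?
5
(one shortest path: (0, 1, 2, 3) → (0, 0, 2, 3) → (0, 0, 1, 3) → (0, 0, 0, 3) → (0, 0, 0, 2) → (0, 0, 0, 1))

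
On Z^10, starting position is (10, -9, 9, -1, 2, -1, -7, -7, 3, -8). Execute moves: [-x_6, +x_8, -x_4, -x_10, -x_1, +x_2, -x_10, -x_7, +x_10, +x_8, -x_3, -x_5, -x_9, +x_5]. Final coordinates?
(9, -8, 8, -2, 2, -2, -8, -5, 2, -9)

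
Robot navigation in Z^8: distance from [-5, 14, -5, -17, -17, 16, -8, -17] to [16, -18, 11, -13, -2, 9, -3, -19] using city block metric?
102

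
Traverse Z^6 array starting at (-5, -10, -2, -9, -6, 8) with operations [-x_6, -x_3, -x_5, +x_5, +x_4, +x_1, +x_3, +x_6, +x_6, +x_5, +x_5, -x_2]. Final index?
(-4, -11, -2, -8, -4, 9)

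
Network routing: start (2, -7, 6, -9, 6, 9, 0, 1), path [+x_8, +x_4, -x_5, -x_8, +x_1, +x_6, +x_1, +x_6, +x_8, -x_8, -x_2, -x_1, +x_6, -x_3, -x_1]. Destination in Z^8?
(2, -8, 5, -8, 5, 12, 0, 1)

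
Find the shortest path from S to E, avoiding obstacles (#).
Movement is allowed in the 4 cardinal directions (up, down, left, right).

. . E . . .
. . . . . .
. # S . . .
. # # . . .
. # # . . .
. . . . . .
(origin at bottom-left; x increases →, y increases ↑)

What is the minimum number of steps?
2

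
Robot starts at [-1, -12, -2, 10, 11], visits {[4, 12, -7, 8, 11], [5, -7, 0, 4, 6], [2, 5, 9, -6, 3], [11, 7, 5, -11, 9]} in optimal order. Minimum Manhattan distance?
131
(one optimal route: (-1, -12, -2, 10, 11) → (5, -7, 0, 4, 6) → (4, 12, -7, 8, 11) → (11, 7, 5, -11, 9) → (2, 5, 9, -6, 3))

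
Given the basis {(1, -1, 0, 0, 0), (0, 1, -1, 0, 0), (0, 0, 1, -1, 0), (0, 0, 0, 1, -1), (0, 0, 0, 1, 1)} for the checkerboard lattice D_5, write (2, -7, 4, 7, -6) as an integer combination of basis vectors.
2b₁ - 5b₂ - b₃ + 6b₄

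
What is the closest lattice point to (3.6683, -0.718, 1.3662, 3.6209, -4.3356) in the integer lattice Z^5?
(4, -1, 1, 4, -4)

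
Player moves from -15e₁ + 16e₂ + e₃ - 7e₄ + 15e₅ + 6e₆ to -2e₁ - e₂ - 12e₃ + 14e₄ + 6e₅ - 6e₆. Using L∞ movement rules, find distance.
21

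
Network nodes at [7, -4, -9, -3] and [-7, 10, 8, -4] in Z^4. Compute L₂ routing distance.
26.1151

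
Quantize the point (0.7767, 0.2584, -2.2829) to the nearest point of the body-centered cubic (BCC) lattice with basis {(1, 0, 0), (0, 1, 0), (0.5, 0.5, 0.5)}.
(0.5, 0.5, -2.5)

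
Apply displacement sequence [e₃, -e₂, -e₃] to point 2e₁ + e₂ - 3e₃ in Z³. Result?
(2, 0, -3)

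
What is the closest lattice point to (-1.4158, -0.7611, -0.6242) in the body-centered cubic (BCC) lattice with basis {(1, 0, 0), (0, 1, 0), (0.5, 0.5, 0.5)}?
(-1.5, -0.5, -0.5)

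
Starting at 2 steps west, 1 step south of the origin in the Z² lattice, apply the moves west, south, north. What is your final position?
(-3, -1)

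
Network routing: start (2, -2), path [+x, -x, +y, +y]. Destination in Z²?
(2, 0)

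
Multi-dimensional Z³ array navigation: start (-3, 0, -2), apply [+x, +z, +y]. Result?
(-2, 1, -1)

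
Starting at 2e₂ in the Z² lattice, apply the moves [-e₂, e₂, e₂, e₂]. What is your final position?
(0, 4)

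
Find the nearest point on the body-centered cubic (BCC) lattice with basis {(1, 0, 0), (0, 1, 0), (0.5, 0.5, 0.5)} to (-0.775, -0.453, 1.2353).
(-0.5, -0.5, 1.5)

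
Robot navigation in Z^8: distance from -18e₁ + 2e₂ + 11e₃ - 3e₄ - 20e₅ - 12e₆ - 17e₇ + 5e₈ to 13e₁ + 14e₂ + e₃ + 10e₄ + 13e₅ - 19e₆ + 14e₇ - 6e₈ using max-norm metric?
33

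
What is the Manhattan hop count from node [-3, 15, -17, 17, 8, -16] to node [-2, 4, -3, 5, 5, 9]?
66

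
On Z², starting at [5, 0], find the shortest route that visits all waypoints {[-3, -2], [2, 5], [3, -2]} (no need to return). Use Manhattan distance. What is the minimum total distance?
22
(one optimal route: (5, 0) → (2, 5) → (3, -2) → (-3, -2))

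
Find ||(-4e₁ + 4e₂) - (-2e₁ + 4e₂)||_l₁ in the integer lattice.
2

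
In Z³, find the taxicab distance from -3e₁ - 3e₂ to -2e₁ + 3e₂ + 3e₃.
10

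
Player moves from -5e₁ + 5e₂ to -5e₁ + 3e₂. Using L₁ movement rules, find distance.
2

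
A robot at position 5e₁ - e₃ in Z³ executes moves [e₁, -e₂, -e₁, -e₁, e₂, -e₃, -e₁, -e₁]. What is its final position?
(2, 0, -2)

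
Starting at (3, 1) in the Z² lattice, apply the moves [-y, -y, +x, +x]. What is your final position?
(5, -1)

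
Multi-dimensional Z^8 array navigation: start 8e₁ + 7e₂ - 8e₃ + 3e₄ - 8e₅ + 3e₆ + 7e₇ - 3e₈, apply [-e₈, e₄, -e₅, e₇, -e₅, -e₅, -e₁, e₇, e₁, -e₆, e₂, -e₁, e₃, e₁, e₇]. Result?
(8, 8, -7, 4, -11, 2, 10, -4)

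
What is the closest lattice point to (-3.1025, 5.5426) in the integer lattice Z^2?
(-3, 6)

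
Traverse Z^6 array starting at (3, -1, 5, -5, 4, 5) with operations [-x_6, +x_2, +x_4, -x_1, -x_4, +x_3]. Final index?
(2, 0, 6, -5, 4, 4)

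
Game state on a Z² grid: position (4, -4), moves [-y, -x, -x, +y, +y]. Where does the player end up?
(2, -3)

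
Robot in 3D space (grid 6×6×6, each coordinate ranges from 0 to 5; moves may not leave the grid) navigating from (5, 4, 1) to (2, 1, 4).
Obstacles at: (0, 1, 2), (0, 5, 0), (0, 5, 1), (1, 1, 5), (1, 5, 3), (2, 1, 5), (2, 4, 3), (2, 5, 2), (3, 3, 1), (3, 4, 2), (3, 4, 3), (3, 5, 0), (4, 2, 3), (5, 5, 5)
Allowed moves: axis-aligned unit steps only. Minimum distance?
9
(one shortest path: (5, 4, 1) → (4, 4, 1) → (3, 4, 1) → (2, 4, 1) → (2, 3, 1) → (2, 2, 1) → (2, 1, 1) → (2, 1, 2) → (2, 1, 3) → (2, 1, 4))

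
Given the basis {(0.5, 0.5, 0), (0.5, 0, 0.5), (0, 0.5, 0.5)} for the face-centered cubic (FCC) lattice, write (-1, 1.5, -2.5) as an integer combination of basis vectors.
3b₁ - 5b₂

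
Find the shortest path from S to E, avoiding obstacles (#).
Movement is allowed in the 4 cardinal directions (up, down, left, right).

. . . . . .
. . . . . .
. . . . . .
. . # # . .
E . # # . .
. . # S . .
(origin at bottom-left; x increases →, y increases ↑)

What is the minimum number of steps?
10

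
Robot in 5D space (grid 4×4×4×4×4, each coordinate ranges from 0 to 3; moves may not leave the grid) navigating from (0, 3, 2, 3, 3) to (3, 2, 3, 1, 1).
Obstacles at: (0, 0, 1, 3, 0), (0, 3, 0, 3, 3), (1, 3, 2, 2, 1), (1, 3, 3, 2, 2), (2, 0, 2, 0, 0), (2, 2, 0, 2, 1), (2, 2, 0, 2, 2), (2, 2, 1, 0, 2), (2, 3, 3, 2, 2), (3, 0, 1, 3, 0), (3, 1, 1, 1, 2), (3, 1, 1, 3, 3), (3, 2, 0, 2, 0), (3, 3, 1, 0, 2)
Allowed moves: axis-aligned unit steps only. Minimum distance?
9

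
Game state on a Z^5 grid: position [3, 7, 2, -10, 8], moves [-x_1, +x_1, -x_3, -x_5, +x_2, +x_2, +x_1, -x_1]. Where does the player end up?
(3, 9, 1, -10, 7)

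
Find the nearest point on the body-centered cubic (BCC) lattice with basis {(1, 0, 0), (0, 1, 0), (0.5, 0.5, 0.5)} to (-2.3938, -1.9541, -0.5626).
(-2.5, -1.5, -0.5)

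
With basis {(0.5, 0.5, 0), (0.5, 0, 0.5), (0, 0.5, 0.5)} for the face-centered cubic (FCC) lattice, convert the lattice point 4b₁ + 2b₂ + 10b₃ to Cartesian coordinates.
(3, 7, 6)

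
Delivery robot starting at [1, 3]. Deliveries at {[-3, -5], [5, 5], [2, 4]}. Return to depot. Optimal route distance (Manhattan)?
36
(one optimal route: (1, 3) → (-3, -5) → (5, 5) → (2, 4) → (1, 3))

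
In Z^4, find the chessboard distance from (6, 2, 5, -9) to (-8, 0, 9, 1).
14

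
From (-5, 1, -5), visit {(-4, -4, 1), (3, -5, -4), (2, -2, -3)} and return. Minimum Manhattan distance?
42
(one optimal route: (-5, 1, -5) → (-4, -4, 1) → (3, -5, -4) → (2, -2, -3) → (-5, 1, -5))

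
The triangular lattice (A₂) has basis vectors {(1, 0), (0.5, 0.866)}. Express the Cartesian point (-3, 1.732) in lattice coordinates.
-4b₁ + 2b₂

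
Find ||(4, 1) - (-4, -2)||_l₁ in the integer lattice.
11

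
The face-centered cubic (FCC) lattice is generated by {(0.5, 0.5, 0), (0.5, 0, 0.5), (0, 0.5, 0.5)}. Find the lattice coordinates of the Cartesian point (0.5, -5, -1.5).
-3b₁ + 4b₂ - 7b₃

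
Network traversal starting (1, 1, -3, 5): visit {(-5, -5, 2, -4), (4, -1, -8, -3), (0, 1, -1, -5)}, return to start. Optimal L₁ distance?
70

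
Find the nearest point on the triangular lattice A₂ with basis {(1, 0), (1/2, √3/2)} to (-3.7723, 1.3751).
(-4, 1.732)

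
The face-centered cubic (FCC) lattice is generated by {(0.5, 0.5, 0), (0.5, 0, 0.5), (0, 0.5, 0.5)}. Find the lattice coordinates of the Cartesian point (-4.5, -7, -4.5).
-7b₁ - 2b₂ - 7b₃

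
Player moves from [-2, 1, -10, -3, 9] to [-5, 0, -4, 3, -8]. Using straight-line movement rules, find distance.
19.2614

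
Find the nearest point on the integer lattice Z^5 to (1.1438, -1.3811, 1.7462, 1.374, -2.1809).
(1, -1, 2, 1, -2)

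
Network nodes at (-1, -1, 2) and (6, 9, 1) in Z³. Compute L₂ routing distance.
12.2474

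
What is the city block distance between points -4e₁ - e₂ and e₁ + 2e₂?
8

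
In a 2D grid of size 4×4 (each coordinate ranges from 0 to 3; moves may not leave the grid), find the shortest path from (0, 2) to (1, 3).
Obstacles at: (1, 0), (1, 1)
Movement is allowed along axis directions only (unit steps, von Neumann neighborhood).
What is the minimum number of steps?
2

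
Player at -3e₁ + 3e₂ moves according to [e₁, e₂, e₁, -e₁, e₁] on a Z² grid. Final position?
(-1, 4)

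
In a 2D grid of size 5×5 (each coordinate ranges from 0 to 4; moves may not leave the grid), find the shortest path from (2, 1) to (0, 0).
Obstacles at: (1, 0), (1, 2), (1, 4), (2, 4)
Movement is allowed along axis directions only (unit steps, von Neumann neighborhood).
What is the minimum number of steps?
3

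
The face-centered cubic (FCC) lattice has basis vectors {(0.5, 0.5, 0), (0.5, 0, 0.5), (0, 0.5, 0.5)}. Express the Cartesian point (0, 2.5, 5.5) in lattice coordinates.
-3b₁ + 3b₂ + 8b₃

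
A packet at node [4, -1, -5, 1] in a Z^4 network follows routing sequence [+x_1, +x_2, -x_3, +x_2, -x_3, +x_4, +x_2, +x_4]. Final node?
(5, 2, -7, 3)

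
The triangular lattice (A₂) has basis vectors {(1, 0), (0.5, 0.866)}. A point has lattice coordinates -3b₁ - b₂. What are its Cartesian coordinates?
(-3.5, -0.866)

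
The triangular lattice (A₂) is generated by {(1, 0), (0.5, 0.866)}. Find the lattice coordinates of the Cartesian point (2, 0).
2b₁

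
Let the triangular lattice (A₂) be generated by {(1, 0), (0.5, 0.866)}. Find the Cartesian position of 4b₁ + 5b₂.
(6.5, 4.33)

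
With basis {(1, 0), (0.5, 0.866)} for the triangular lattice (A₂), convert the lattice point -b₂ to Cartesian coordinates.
(-0.5, -0.866)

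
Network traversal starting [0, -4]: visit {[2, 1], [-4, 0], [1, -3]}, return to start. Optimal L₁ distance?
22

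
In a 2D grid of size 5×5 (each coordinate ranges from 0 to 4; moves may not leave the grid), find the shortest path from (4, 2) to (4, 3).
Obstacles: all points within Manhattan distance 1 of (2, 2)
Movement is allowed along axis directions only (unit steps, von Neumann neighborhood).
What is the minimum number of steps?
1
(one shortest path: (4, 2) → (4, 3))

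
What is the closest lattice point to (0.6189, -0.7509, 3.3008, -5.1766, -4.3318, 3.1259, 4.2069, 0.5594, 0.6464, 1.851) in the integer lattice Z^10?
(1, -1, 3, -5, -4, 3, 4, 1, 1, 2)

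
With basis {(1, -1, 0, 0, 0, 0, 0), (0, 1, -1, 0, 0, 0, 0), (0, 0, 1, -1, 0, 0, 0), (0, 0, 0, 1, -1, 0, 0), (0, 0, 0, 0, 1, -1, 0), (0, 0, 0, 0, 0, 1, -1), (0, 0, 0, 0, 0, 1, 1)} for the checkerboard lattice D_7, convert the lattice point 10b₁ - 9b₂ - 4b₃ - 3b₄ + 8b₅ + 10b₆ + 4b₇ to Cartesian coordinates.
(10, -19, 5, 1, 11, 6, -6)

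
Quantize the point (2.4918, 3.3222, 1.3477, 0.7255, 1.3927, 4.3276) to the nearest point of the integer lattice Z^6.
(2, 3, 1, 1, 1, 4)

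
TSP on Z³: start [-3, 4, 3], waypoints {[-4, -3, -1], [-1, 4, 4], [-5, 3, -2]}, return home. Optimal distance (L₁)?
34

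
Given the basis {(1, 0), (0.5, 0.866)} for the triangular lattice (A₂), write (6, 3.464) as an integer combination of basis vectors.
4b₁ + 4b₂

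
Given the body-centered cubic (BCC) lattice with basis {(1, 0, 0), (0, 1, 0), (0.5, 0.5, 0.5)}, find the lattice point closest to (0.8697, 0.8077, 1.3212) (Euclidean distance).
(1, 1, 1)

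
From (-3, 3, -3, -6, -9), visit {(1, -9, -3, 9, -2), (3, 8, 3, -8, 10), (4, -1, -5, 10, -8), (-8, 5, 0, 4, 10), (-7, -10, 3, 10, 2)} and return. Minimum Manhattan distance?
170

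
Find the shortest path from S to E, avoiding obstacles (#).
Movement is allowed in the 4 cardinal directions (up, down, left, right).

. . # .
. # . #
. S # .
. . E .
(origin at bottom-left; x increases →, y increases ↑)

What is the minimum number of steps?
2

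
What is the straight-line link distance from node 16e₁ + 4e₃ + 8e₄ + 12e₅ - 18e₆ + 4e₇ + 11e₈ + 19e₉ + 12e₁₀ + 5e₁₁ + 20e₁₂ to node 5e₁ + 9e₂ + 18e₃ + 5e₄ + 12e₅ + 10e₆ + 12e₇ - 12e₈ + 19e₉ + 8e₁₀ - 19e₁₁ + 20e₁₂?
48.7442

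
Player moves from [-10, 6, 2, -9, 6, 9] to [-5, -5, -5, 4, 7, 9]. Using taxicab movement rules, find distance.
37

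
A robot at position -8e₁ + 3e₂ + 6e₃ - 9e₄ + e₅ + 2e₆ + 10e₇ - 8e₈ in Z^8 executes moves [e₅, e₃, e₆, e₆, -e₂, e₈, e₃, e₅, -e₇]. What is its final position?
(-8, 2, 8, -9, 3, 4, 9, -7)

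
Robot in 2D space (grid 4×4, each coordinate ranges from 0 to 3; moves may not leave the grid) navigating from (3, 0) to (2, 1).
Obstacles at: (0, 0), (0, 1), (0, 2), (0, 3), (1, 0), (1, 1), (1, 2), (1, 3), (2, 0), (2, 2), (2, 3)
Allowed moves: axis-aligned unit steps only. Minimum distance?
2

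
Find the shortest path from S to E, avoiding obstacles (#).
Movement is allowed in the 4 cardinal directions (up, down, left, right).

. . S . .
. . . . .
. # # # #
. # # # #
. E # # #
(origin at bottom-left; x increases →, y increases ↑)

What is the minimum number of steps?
7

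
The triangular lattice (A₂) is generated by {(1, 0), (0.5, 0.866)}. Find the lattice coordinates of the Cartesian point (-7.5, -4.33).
-5b₁ - 5b₂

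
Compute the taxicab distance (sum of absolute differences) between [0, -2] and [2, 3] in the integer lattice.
7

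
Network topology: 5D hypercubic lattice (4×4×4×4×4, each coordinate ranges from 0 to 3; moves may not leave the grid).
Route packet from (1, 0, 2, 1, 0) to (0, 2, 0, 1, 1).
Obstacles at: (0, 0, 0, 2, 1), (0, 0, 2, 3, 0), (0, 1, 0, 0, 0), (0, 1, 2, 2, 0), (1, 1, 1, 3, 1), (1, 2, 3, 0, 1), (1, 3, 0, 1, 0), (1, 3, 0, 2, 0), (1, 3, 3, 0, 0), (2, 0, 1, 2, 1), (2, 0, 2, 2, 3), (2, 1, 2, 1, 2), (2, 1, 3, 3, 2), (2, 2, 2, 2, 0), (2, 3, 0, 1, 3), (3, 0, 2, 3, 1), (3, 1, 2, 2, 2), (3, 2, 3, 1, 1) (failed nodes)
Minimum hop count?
6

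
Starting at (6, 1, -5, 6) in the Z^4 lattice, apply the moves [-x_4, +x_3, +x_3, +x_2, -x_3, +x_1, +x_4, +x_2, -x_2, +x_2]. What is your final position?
(7, 3, -4, 6)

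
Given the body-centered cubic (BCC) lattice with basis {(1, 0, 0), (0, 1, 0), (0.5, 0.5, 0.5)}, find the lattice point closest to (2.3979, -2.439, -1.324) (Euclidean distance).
(2.5, -2.5, -1.5)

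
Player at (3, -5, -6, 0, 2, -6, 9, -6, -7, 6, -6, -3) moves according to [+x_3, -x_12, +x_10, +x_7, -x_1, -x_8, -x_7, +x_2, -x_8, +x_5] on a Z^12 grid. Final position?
(2, -4, -5, 0, 3, -6, 9, -8, -7, 7, -6, -4)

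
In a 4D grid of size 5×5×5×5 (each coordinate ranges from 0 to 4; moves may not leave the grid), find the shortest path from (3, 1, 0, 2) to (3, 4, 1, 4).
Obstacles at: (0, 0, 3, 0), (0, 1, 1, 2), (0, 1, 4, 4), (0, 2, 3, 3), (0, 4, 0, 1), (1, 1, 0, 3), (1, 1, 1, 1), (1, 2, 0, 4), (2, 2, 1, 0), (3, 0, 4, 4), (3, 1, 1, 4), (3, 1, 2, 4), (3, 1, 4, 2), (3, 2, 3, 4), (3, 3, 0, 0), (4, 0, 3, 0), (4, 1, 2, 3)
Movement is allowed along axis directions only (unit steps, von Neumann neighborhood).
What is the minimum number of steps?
6
(one shortest path: (3, 1, 0, 2) → (3, 2, 0, 2) → (3, 3, 0, 2) → (3, 4, 0, 2) → (3, 4, 1, 2) → (3, 4, 1, 3) → (3, 4, 1, 4))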